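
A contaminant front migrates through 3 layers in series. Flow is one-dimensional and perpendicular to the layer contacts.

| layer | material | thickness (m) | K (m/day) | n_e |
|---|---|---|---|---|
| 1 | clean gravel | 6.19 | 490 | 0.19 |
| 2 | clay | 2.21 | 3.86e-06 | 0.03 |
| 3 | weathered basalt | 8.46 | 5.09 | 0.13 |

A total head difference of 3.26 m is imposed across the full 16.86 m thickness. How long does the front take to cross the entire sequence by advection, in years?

1130

With flow normal to the layers, continuity requires the same specific discharge q through every layer.
Σ(b_i/K_i) = 6.19/490 + 2.21/3.86e-06 + 8.46/5.09 = 5.725e+05 d.
q = Δh / Σ(b_i/K_i) = 3.26 / 5.725e+05 = 5.694e-06 m/day.
In each layer the seepage velocity is v_i = q/n_i, so the layer transit time is t_i = b_i·n_i / q:
  layer 1 (clean gravel): t_1 = 6.19 × 0.19 / 5.694e-06 = 2.066e+05 d
  layer 2 (clay): t_2 = 2.21 × 0.03 / 5.694e-06 = 11644 d
  layer 3 (weathered basalt): t_3 = 8.46 × 0.13 / 5.694e-06 = 1.932e+05 d
Total t = Σ t_i = 4.114e+05 days = 1126 years.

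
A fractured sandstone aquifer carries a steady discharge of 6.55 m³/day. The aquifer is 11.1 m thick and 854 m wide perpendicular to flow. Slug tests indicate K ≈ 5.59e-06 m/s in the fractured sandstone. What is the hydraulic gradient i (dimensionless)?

0.00143

Convert K: 5.59e-06 m/s × 86400 = 0.4830 m/day.
Cross-sectional area A = 854 × 11.1 = 9479 m².
From Q = K·A·i, i = Q / (K·A) = 6.55 / (0.4830 × 9479) = 0.001431.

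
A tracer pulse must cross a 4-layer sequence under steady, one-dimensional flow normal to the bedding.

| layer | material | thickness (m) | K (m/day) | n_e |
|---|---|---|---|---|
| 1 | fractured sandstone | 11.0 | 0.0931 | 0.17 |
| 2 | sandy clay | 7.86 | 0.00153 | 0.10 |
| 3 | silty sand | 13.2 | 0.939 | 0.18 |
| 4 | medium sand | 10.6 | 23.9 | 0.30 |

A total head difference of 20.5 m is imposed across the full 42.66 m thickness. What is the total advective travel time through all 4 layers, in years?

With flow normal to the layers, continuity requires the same specific discharge q through every layer.
Σ(b_i/K_i) = 11.0/0.0931 + 7.86/0.00153 + 13.2/0.939 + 10.6/23.9 = 5270 d.
q = Δh / Σ(b_i/K_i) = 20.5 / 5270 = 0.003890 m/day.
In each layer the seepage velocity is v_i = q/n_i, so the layer transit time is t_i = b_i·n_i / q:
  layer 1 (fractured sandstone): t_1 = 11.0 × 0.17 / 0.003890 = 480.7 d
  layer 2 (sandy clay): t_2 = 7.86 × 0.10 / 0.003890 = 202.1 d
  layer 3 (silty sand): t_3 = 13.2 × 0.18 / 0.003890 = 610.8 d
  layer 4 (medium sand): t_4 = 10.6 × 0.30 / 0.003890 = 817.5 d
Total t = Σ t_i = 2111 days = 5.780 years.

5.78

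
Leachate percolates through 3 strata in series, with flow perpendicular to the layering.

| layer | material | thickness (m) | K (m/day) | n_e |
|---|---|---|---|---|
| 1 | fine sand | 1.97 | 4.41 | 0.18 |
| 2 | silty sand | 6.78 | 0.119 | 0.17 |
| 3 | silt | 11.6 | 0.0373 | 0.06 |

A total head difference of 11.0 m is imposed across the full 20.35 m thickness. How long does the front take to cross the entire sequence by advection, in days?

With flow normal to the layers, continuity requires the same specific discharge q through every layer.
Σ(b_i/K_i) = 1.97/4.41 + 6.78/0.119 + 11.6/0.0373 = 368.4 d.
q = Δh / Σ(b_i/K_i) = 11.0 / 368.4 = 0.02986 m/day.
In each layer the seepage velocity is v_i = q/n_i, so the layer transit time is t_i = b_i·n_i / q:
  layer 1 (fine sand): t_1 = 1.97 × 0.18 / 0.02986 = 11.88 d
  layer 2 (silty sand): t_2 = 6.78 × 0.17 / 0.02986 = 38.60 d
  layer 3 (silt): t_3 = 11.6 × 0.06 / 0.02986 = 23.31 d
Total t = Σ t_i = 73.79 days.

73.8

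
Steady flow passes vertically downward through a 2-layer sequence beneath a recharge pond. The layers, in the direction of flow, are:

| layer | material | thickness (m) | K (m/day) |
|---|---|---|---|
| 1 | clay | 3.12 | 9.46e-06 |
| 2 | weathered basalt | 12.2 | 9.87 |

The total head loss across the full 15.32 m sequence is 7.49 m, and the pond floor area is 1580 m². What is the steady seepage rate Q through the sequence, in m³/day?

Flow is perpendicular to layering, so the layers act in series and the equivalent K is the thickness-weighted harmonic mean.
Total thickness L = 3.12 + 12.2 = 15.32 m.
Σ(b_i/K_i) = 3.12/9.46e-06 + 12.2/9.87 = 3.298e+05 d.
K_eq = L / Σ(b_i/K_i) = 15.32 / 3.298e+05 = 4.645e-05 m/day.
Q = K_eq · A · (Δh/L) = 4.645e-05 × 1580 × (7.49/15.32) = 0.03588 m³/day.

0.0359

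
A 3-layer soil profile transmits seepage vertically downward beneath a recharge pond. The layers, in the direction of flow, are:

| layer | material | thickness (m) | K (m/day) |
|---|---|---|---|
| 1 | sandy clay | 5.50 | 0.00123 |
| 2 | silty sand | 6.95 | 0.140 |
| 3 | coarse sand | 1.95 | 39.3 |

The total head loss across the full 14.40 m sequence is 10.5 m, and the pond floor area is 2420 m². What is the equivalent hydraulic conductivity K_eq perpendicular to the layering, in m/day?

0.00318

Flow is perpendicular to layering, so the layers act in series and the equivalent K is the thickness-weighted harmonic mean.
Total thickness L = 5.50 + 6.95 + 1.95 = 14.40 m.
Σ(b_i/K_i) = 5.50/0.00123 + 6.95/0.140 + 1.95/39.3 = 4521 d.
K_eq = L / Σ(b_i/K_i) = 14.40 / 4521 = 0.003185 m/day.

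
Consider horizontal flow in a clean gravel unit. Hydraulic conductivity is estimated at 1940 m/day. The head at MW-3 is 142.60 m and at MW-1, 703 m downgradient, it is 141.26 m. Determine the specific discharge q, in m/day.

3.70

Hydraulic gradient i = (142.60 − 141.26) / 703 = 1.34 / 703 = 0.001906.
Specific discharge q = K · i = 1940 × 0.001906 = 3.698 m/day.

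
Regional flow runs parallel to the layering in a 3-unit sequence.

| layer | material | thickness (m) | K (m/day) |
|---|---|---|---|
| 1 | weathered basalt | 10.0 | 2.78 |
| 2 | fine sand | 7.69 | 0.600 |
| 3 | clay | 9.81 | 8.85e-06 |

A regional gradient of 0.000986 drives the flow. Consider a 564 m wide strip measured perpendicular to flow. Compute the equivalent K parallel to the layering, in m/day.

1.18

Flow is parallel to layering, so each bed carries its own Darcy discharge and the transmissivities add.
Σ(K_i·b_i) = 2.78×10.0 + 0.600×7.69 + 8.85e-06×9.81 = 32.41 m²/day.
Total thickness b = 27.50 m, so K_eq = Σ(K_i·b_i)/b = 1.179 m/day.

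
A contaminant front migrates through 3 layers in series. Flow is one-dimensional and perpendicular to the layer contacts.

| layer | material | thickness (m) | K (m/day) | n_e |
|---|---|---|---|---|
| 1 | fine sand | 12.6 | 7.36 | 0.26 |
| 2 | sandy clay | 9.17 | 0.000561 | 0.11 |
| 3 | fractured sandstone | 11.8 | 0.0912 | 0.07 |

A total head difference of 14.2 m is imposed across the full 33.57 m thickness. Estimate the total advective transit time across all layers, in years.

16.2

With flow normal to the layers, continuity requires the same specific discharge q through every layer.
Σ(b_i/K_i) = 12.6/7.36 + 9.17/0.000561 + 11.8/0.0912 = 16477 d.
q = Δh / Σ(b_i/K_i) = 14.2 / 16477 = 0.0008618 m/day.
In each layer the seepage velocity is v_i = q/n_i, so the layer transit time is t_i = b_i·n_i / q:
  layer 1 (fine sand): t_1 = 12.6 × 0.26 / 0.0008618 = 3801 d
  layer 2 (sandy clay): t_2 = 9.17 × 0.11 / 0.0008618 = 1170 d
  layer 3 (fractured sandstone): t_3 = 11.8 × 0.07 / 0.0008618 = 958.4 d
Total t = Σ t_i = 5930 days = 16.24 years.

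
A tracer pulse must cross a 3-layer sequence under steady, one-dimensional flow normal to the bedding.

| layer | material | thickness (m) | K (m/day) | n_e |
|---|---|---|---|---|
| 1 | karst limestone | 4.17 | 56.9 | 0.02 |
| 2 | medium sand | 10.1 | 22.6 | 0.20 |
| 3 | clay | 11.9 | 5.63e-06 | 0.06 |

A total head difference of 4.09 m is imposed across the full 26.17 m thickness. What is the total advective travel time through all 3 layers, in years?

3990

With flow normal to the layers, continuity requires the same specific discharge q through every layer.
Σ(b_i/K_i) = 4.17/56.9 + 10.1/22.6 + 11.9/5.63e-06 = 2.114e+06 d.
q = Δh / Σ(b_i/K_i) = 4.09 / 2.114e+06 = 1.935e-06 m/day.
In each layer the seepage velocity is v_i = q/n_i, so the layer transit time is t_i = b_i·n_i / q:
  layer 1 (karst limestone): t_1 = 4.17 × 0.02 / 1.935e-06 = 43100 d
  layer 2 (medium sand): t_2 = 10.1 × 0.20 / 1.935e-06 = 1.044e+06 d
  layer 3 (clay): t_3 = 11.9 × 0.06 / 1.935e-06 = 3.690e+05 d
Total t = Σ t_i = 1.456e+06 days = 3986 years.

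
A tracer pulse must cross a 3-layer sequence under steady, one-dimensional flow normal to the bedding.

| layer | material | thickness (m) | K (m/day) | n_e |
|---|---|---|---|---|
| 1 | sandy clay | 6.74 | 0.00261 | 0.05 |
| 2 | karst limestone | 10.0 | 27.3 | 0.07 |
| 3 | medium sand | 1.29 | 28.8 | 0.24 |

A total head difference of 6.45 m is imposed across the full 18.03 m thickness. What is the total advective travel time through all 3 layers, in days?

539

With flow normal to the layers, continuity requires the same specific discharge q through every layer.
Σ(b_i/K_i) = 6.74/0.00261 + 10.0/27.3 + 1.29/28.8 = 2583 d.
q = Δh / Σ(b_i/K_i) = 6.45 / 2583 = 0.002497 m/day.
In each layer the seepage velocity is v_i = q/n_i, so the layer transit time is t_i = b_i·n_i / q:
  layer 1 (sandy clay): t_1 = 6.74 × 0.05 / 0.002497 = 134.9 d
  layer 2 (karst limestone): t_2 = 10.0 × 0.07 / 0.002497 = 280.3 d
  layer 3 (medium sand): t_3 = 1.29 × 0.24 / 0.002497 = 124.0 d
Total t = Σ t_i = 539.2 days.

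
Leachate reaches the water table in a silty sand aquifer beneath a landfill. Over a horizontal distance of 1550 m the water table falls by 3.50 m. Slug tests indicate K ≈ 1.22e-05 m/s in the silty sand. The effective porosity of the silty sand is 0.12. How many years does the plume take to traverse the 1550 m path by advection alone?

Convert K: 1.22e-05 m/s × 86400 = 1.054 m/day.
Hydraulic gradient i = Δh / L = 3.50 / 1550 = 0.002258.
Darcy flux q = K · i = 1.054 × 0.002258 = 0.002380 m/day.
Seepage velocity v = q / n_e = 0.002380 / 0.12 = 0.01983 m/day.
Travel time t = L / v = 1550 / 0.01983 = 78145 days = 214.0 years.

214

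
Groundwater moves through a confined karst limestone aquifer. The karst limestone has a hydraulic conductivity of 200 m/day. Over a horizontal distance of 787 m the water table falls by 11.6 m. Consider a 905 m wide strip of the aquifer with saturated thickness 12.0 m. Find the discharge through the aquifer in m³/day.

32000

Cross-sectional area A = 905 × 12.0 = 10860 m².
Hydraulic gradient i = Δh / L = 11.6 / 787 = 0.01474.
Darcy's law: Q = K · A · i = 200.0 × 10860 × 0.01474 = 32014 m³/day.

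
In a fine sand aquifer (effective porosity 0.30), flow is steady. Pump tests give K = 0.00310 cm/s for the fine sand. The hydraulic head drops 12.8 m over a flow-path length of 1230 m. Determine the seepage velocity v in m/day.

0.0929

Convert K: 0.00310 cm/s × 864 = 2.678 m/day.
Hydraulic gradient i = Δh / L = 12.8 / 1230 = 0.01041.
Darcy flux q = K · i = 2.678 × 0.01041 = 0.02787 m/day.
Seepage velocity v = q / n_e = 0.02787 / 0.30 = 0.09291 m/day.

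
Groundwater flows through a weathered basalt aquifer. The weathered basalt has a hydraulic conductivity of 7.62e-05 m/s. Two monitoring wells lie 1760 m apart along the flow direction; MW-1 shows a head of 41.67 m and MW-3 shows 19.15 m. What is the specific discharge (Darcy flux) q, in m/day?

0.0842

Convert K: 7.62e-05 m/s × 86400 = 6.584 m/day.
Hydraulic gradient i = (41.67 − 19.15) / 1760 = 22.52 / 1760 = 0.01280.
Specific discharge q = K · i = 6.584 × 0.01280 = 0.08424 m/day.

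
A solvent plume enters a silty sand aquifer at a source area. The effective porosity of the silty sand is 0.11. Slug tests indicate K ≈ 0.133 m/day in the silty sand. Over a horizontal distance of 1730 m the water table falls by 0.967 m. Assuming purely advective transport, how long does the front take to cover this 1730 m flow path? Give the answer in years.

Hydraulic gradient i = Δh / L = 0.967 / 1730 = 0.0005590.
Darcy flux q = K · i = 0.1330 × 0.0005590 = 7.434e-05 m/day.
Seepage velocity v = q / n_e = 7.434e-05 / 0.11 = 0.0006758 m/day.
Travel time t = L / v = 1730 / 0.0006758 = 2.560e+06 days = 7008 years.

7010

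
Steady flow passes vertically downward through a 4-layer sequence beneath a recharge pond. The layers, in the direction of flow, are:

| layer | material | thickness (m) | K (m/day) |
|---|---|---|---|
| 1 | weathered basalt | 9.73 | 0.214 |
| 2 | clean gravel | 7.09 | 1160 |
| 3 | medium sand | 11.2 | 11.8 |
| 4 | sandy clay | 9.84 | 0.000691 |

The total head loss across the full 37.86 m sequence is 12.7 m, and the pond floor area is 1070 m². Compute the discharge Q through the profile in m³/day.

0.951

Flow is perpendicular to layering, so the layers act in series and the equivalent K is the thickness-weighted harmonic mean.
Total thickness L = 9.73 + 7.09 + 11.2 + 9.84 = 37.86 m.
Σ(b_i/K_i) = 9.73/0.214 + 7.09/1160 + 11.2/11.8 + 9.84/0.000691 = 14287 d.
K_eq = L / Σ(b_i/K_i) = 37.86 / 14287 = 0.002650 m/day.
Q = K_eq · A · (Δh/L) = 0.002650 × 1070 × (12.7/37.86) = 0.9512 m³/day.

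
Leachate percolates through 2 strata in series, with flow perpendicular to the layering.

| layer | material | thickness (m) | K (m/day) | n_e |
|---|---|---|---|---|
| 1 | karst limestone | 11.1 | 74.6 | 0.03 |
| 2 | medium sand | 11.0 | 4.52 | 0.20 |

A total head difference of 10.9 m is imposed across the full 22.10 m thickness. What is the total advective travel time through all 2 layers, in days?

With flow normal to the layers, continuity requires the same specific discharge q through every layer.
Σ(b_i/K_i) = 11.1/74.6 + 11.0/4.52 = 2.582 d.
q = Δh / Σ(b_i/K_i) = 10.9 / 2.582 = 4.221 m/day.
In each layer the seepage velocity is v_i = q/n_i, so the layer transit time is t_i = b_i·n_i / q:
  layer 1 (karst limestone): t_1 = 11.1 × 0.03 / 4.221 = 0.07889 d
  layer 2 (medium sand): t_2 = 11.0 × 0.20 / 4.221 = 0.5212 d
Total t = Σ t_i = 0.6001 days.

0.600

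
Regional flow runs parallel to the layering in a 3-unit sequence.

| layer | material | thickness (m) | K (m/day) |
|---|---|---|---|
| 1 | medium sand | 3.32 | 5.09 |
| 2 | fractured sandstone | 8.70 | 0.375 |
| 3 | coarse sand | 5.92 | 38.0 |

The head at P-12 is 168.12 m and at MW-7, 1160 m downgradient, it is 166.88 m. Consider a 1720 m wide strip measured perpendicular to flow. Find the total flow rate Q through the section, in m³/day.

Flow is parallel to layering, so each bed carries its own Darcy discharge and the transmissivities add.
Σ(K_i·b_i) = 5.09×3.32 + 0.375×8.70 + 38.0×5.92 = 245.1 m²/day.
Hydraulic gradient i = (168.12 − 166.88) / 1160 = 1.24 / 1160 = 0.001069.
Q = Σ(K_i·b_i) · W · i = 245.1 × 1720 × 0.001069 = 450.7 m³/day.

451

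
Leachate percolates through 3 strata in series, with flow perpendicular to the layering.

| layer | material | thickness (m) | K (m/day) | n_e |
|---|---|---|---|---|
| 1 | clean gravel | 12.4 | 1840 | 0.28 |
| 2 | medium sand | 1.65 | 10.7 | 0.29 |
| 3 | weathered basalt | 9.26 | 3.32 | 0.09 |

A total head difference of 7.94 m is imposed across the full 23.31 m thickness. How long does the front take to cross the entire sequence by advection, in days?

1.78

With flow normal to the layers, continuity requires the same specific discharge q through every layer.
Σ(b_i/K_i) = 12.4/1840 + 1.65/10.7 + 9.26/3.32 = 2.950 d.
q = Δh / Σ(b_i/K_i) = 7.94 / 2.950 = 2.691 m/day.
In each layer the seepage velocity is v_i = q/n_i, so the layer transit time is t_i = b_i·n_i / q:
  layer 1 (clean gravel): t_1 = 12.4 × 0.28 / 2.691 = 1.290 d
  layer 2 (medium sand): t_2 = 1.65 × 0.29 / 2.691 = 0.1778 d
  layer 3 (weathered basalt): t_3 = 9.26 × 0.09 / 2.691 = 0.3096 d
Total t = Σ t_i = 1.777 days.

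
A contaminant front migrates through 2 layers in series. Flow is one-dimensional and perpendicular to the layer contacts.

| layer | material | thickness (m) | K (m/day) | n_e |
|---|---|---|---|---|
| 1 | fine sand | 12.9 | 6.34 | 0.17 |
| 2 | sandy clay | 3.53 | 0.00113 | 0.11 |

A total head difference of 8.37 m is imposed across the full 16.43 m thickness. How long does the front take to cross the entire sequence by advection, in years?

2.64

With flow normal to the layers, continuity requires the same specific discharge q through every layer.
Σ(b_i/K_i) = 12.9/6.34 + 3.53/0.00113 = 3126 d.
q = Δh / Σ(b_i/K_i) = 8.37 / 3126 = 0.002678 m/day.
In each layer the seepage velocity is v_i = q/n_i, so the layer transit time is t_i = b_i·n_i / q:
  layer 1 (fine sand): t_1 = 12.9 × 0.17 / 0.002678 = 819.0 d
  layer 2 (sandy clay): t_2 = 3.53 × 0.11 / 0.002678 = 145.0 d
Total t = Σ t_i = 964.0 days = 2.639 years.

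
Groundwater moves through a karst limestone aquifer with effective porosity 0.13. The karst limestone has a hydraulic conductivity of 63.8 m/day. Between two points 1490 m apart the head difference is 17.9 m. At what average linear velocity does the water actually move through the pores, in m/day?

5.90

Hydraulic gradient i = Δh / L = 17.9 / 1490 = 0.01201.
Darcy flux q = K · i = 63.80 × 0.01201 = 0.7665 m/day.
Seepage velocity v = q / n_e = 0.7665 / 0.13 = 5.896 m/day.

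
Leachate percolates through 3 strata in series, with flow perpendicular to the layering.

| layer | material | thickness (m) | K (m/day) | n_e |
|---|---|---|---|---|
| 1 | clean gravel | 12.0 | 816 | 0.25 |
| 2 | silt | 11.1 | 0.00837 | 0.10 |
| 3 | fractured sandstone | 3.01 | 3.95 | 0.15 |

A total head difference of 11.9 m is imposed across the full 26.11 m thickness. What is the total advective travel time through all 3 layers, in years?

With flow normal to the layers, continuity requires the same specific discharge q through every layer.
Σ(b_i/K_i) = 12.0/816 + 11.1/0.00837 + 3.01/3.95 = 1327 d.
q = Δh / Σ(b_i/K_i) = 11.9 / 1327 = 0.008968 m/day.
In each layer the seepage velocity is v_i = q/n_i, so the layer transit time is t_i = b_i·n_i / q:
  layer 1 (clean gravel): t_1 = 12.0 × 0.25 / 0.008968 = 334.5 d
  layer 2 (silt): t_2 = 11.1 × 0.10 / 0.008968 = 123.8 d
  layer 3 (fractured sandstone): t_3 = 3.01 × 0.15 / 0.008968 = 50.35 d
Total t = Σ t_i = 508.6 days = 1.393 years.

1.39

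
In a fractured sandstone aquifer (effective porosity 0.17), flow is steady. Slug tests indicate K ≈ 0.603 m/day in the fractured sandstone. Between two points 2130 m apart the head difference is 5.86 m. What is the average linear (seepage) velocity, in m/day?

0.00976

Hydraulic gradient i = Δh / L = 5.86 / 2130 = 0.002751.
Darcy flux q = K · i = 0.6030 × 0.002751 = 0.001659 m/day.
Seepage velocity v = q / n_e = 0.001659 / 0.17 = 0.009759 m/day.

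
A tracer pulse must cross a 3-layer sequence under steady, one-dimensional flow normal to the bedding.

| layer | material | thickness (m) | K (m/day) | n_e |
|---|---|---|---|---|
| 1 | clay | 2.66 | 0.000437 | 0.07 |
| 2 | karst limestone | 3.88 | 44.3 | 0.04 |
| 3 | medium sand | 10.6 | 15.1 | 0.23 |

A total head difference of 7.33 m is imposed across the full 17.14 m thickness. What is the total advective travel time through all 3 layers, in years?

6.32

With flow normal to the layers, continuity requires the same specific discharge q through every layer.
Σ(b_i/K_i) = 2.66/0.000437 + 3.88/44.3 + 10.6/15.1 = 6088 d.
q = Δh / Σ(b_i/K_i) = 7.33 / 6088 = 0.001204 m/day.
In each layer the seepage velocity is v_i = q/n_i, so the layer transit time is t_i = b_i·n_i / q:
  layer 1 (clay): t_1 = 2.66 × 0.07 / 0.001204 = 154.6 d
  layer 2 (karst limestone): t_2 = 3.88 × 0.04 / 0.001204 = 128.9 d
  layer 3 (medium sand): t_3 = 10.6 × 0.23 / 0.001204 = 2025 d
Total t = Σ t_i = 2308 days = 6.320 years.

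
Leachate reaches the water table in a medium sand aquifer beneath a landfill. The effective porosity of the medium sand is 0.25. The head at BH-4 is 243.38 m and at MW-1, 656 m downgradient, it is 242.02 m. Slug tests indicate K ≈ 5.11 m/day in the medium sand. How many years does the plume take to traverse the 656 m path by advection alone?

Hydraulic gradient i = (243.38 − 242.02) / 656 = 1.36 / 656 = 0.002073.
Darcy flux q = K · i = 5.110 × 0.002073 = 0.01059 m/day.
Seepage velocity v = q / n_e = 0.01059 / 0.25 = 0.04238 m/day.
Travel time t = L / v = 656 / 0.04238 = 15481 days = 42.38 years.

42.4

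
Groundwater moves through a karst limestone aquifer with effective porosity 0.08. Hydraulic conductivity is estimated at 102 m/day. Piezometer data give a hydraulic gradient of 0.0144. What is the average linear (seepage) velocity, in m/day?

18.4

Hydraulic gradient i = 0.0144.
Darcy flux q = K · i = 102.0 × 0.01440 = 1.469 m/day.
Seepage velocity v = q / n_e = 1.469 / 0.08 = 18.36 m/day.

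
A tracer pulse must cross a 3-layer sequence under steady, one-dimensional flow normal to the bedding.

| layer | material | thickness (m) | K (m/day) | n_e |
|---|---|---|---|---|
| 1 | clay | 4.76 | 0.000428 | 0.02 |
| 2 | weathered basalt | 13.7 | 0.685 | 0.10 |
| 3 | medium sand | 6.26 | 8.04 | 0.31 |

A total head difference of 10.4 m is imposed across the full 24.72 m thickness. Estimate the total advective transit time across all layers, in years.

9.99

With flow normal to the layers, continuity requires the same specific discharge q through every layer.
Σ(b_i/K_i) = 4.76/0.000428 + 13.7/0.685 + 6.26/8.04 = 11142 d.
q = Δh / Σ(b_i/K_i) = 10.4 / 11142 = 0.0009334 m/day.
In each layer the seepage velocity is v_i = q/n_i, so the layer transit time is t_i = b_i·n_i / q:
  layer 1 (clay): t_1 = 4.76 × 0.02 / 0.0009334 = 102.0 d
  layer 2 (weathered basalt): t_2 = 13.7 × 0.10 / 0.0009334 = 1468 d
  layer 3 (medium sand): t_3 = 6.26 × 0.31 / 0.0009334 = 2079 d
Total t = Σ t_i = 3649 days = 9.990 years.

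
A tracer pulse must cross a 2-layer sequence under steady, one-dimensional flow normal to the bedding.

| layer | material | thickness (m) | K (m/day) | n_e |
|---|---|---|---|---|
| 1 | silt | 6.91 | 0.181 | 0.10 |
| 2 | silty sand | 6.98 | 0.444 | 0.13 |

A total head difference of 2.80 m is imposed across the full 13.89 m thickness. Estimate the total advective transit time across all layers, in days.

With flow normal to the layers, continuity requires the same specific discharge q through every layer.
Σ(b_i/K_i) = 6.91/0.181 + 6.98/0.444 = 53.90 d.
q = Δh / Σ(b_i/K_i) = 2.80 / 53.90 = 0.05195 m/day.
In each layer the seepage velocity is v_i = q/n_i, so the layer transit time is t_i = b_i·n_i / q:
  layer 1 (silt): t_1 = 6.91 × 0.10 / 0.05195 = 13.30 d
  layer 2 (silty sand): t_2 = 6.98 × 0.13 / 0.05195 = 17.47 d
Total t = Σ t_i = 30.77 days.

30.8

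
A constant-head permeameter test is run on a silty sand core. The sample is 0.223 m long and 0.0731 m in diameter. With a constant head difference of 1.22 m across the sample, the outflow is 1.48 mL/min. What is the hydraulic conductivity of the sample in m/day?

0.0928

Cross-sectional area A = π·(d/2)² = π × (0.0731/2)² = 0.004197 m².
Convert discharge: 1.48 mL/min = 2.467e-08 m³/s.
Darcy's law rearranged: K = Q·L / (A·Δh) = 2.467e-08 × 0.223 / (0.004197 × 1.22) = 1.074e-06 m/s = 0.09282 m/day.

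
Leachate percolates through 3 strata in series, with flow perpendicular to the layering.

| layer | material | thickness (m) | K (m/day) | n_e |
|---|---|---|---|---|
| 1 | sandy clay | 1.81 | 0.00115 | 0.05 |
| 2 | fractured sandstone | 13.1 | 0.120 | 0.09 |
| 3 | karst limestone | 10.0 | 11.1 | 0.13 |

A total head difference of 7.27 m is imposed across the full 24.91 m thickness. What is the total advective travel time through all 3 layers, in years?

1.63

With flow normal to the layers, continuity requires the same specific discharge q through every layer.
Σ(b_i/K_i) = 1.81/0.00115 + 13.1/0.120 + 10.0/11.1 = 1684 d.
q = Δh / Σ(b_i/K_i) = 7.27 / 1684 = 0.004317 m/day.
In each layer the seepage velocity is v_i = q/n_i, so the layer transit time is t_i = b_i·n_i / q:
  layer 1 (sandy clay): t_1 = 1.81 × 0.05 / 0.004317 = 20.96 d
  layer 2 (fractured sandstone): t_2 = 13.1 × 0.09 / 0.004317 = 273.1 d
  layer 3 (karst limestone): t_3 = 10.0 × 0.13 / 0.004317 = 301.1 d
Total t = Σ t_i = 595.2 days = 1.630 years.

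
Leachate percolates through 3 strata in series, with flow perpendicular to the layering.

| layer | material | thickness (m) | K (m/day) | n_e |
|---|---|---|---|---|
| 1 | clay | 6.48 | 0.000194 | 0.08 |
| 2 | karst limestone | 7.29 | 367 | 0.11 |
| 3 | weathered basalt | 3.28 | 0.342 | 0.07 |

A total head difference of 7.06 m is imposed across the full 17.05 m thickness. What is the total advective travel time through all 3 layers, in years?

20.1

With flow normal to the layers, continuity requires the same specific discharge q through every layer.
Σ(b_i/K_i) = 6.48/0.000194 + 7.29/367 + 3.28/0.342 = 33412 d.
q = Δh / Σ(b_i/K_i) = 7.06 / 33412 = 0.0002113 m/day.
In each layer the seepage velocity is v_i = q/n_i, so the layer transit time is t_i = b_i·n_i / q:
  layer 1 (clay): t_1 = 6.48 × 0.08 / 0.0002113 = 2453 d
  layer 2 (karst limestone): t_2 = 7.29 × 0.11 / 0.0002113 = 3795 d
  layer 3 (weathered basalt): t_3 = 3.28 × 0.07 / 0.0002113 = 1087 d
Total t = Σ t_i = 7335 days = 20.08 years.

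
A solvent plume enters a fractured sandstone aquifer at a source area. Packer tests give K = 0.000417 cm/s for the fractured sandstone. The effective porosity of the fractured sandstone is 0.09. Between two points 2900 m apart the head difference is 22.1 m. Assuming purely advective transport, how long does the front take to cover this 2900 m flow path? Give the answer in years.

Convert K: 0.000417 cm/s × 864 = 0.3603 m/day.
Hydraulic gradient i = Δh / L = 22.1 / 2900 = 0.007621.
Darcy flux q = K · i = 0.3603 × 0.007621 = 0.002746 m/day.
Seepage velocity v = q / n_e = 0.002746 / 0.09 = 0.03051 m/day.
Travel time t = L / v = 2900 / 0.03051 = 95060 days = 260.3 years.

260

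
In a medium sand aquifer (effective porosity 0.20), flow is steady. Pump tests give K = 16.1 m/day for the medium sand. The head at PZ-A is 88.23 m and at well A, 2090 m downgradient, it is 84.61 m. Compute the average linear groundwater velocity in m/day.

Hydraulic gradient i = (88.23 − 84.61) / 2090 = 3.62 / 2090 = 0.001732.
Darcy flux q = K · i = 16.10 × 0.001732 = 0.02789 m/day.
Seepage velocity v = q / n_e = 0.02789 / 0.20 = 0.1394 m/day.

0.139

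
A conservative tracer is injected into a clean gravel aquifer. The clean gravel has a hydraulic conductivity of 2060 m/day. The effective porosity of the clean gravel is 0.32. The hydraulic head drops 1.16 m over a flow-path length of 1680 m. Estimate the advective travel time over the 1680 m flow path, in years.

1.03

Hydraulic gradient i = Δh / L = 1.16 / 1680 = 0.0006905.
Darcy flux q = K · i = 2060 × 0.0006905 = 1.422 m/day.
Seepage velocity v = q / n_e = 1.422 / 0.32 = 4.445 m/day.
Travel time t = L / v = 1680 / 4.445 = 378.0 days = 1.035 years.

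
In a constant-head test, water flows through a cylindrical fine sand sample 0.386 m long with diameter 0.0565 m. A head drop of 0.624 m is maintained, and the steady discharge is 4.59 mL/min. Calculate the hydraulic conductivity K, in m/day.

Cross-sectional area A = π·(d/2)² = π × (0.0565/2)² = 0.002507 m².
Convert discharge: 4.59 mL/min = 7.650e-08 m³/s.
Darcy's law rearranged: K = Q·L / (A·Δh) = 7.650e-08 × 0.386 / (0.002507 × 0.624) = 1.887e-05 m/s = 1.631 m/day.

1.63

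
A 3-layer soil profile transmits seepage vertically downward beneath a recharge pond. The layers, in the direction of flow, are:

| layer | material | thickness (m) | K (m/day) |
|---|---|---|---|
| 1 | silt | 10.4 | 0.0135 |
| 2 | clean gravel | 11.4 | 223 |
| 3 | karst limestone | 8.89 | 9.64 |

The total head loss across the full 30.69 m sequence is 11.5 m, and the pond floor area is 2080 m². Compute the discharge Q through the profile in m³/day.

Flow is perpendicular to layering, so the layers act in series and the equivalent K is the thickness-weighted harmonic mean.
Total thickness L = 10.4 + 11.4 + 8.89 = 30.69 m.
Σ(b_i/K_i) = 10.4/0.0135 + 11.4/223 + 8.89/9.64 = 771.3 d.
K_eq = L / Σ(b_i/K_i) = 30.69 / 771.3 = 0.03979 m/day.
Q = K_eq · A · (Δh/L) = 0.03979 × 2080 × (11.5/30.69) = 31.01 m³/day.

31.0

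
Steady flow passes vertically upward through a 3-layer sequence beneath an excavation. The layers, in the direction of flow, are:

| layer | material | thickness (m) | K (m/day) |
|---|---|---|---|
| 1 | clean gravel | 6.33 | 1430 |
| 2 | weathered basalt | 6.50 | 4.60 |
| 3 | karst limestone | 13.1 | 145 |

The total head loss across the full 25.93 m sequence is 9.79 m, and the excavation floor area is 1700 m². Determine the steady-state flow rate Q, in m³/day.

11000

Flow is perpendicular to layering, so the layers act in series and the equivalent K is the thickness-weighted harmonic mean.
Total thickness L = 6.33 + 6.50 + 13.1 = 25.93 m.
Σ(b_i/K_i) = 6.33/1430 + 6.50/4.60 + 13.1/145 = 1.508 d.
K_eq = L / Σ(b_i/K_i) = 25.93 / 1.508 = 17.20 m/day.
Q = K_eq · A · (Δh/L) = 17.20 × 1700 × (9.79/25.93) = 11038 m³/day.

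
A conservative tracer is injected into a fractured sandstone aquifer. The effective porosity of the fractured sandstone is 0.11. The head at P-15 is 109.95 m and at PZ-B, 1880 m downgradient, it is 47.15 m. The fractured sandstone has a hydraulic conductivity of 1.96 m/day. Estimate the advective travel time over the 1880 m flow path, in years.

8.65

Hydraulic gradient i = (109.95 − 47.15) / 1880 = 62.8 / 1880 = 0.03340.
Darcy flux q = K · i = 1.960 × 0.03340 = 0.06547 m/day.
Seepage velocity v = q / n_e = 0.06547 / 0.11 = 0.5952 m/day.
Travel time t = L / v = 1880 / 0.5952 = 3159 days = 8.648 years.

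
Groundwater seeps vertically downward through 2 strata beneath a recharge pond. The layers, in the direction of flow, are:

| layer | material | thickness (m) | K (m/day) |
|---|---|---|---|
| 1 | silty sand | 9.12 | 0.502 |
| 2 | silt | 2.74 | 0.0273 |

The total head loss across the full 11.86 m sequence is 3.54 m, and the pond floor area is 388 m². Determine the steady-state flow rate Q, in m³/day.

Flow is perpendicular to layering, so the layers act in series and the equivalent K is the thickness-weighted harmonic mean.
Total thickness L = 9.12 + 2.74 = 11.86 m.
Σ(b_i/K_i) = 9.12/0.502 + 2.74/0.0273 = 118.5 d.
K_eq = L / Σ(b_i/K_i) = 11.86 / 118.5 = 0.1001 m/day.
Q = K_eq · A · (Δh/L) = 0.1001 × 388 × (3.54/11.86) = 11.59 m³/day.

11.6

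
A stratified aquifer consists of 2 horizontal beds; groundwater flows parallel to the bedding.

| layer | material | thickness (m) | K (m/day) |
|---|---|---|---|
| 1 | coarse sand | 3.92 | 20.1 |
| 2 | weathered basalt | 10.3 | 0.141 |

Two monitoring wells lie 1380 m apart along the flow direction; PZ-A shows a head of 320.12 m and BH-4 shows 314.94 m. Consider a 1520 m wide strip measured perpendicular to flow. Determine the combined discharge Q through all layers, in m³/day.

Flow is parallel to layering, so each bed carries its own Darcy discharge and the transmissivities add.
Σ(K_i·b_i) = 20.1×3.92 + 0.141×10.3 = 80.24 m²/day.
Hydraulic gradient i = (320.12 − 314.94) / 1380 = 5.18 / 1380 = 0.003754.
Q = Σ(K_i·b_i) · W · i = 80.24 × 1520 × 0.003754 = 457.8 m³/day.

458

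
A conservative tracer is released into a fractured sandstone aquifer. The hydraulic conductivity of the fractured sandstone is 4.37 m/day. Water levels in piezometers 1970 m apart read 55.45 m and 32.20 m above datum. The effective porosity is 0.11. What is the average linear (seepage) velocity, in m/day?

Hydraulic gradient i = (55.45 − 32.20) / 1970 = 23.25 / 1970 = 0.01180.
Darcy flux q = K · i = 4.370 × 0.01180 = 0.05157 m/day.
Seepage velocity v = q / n_e = 0.05157 / 0.11 = 0.4689 m/day.

0.469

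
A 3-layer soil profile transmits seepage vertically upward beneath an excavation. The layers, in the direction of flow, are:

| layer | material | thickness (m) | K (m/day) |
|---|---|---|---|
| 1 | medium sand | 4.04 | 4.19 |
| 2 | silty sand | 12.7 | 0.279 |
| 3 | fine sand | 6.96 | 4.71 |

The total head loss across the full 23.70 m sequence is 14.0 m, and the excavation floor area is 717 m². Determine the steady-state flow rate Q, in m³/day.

Flow is perpendicular to layering, so the layers act in series and the equivalent K is the thickness-weighted harmonic mean.
Total thickness L = 4.04 + 12.7 + 6.96 = 23.70 m.
Σ(b_i/K_i) = 4.04/4.19 + 12.7/0.279 + 6.96/4.71 = 47.96 d.
K_eq = L / Σ(b_i/K_i) = 23.70 / 47.96 = 0.4941 m/day.
Q = K_eq · A · (Δh/L) = 0.4941 × 717 × (14.0/23.70) = 209.3 m³/day.

209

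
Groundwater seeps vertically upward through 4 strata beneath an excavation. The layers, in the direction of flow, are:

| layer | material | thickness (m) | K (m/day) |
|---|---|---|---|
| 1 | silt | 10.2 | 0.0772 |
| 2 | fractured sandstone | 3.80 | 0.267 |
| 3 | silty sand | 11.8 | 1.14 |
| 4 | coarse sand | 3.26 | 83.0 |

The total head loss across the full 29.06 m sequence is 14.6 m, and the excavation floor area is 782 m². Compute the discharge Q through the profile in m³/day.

Flow is perpendicular to layering, so the layers act in series and the equivalent K is the thickness-weighted harmonic mean.
Total thickness L = 10.2 + 3.80 + 11.8 + 3.26 = 29.06 m.
Σ(b_i/K_i) = 10.2/0.0772 + 3.80/0.267 + 11.8/1.14 + 3.26/83.0 = 156.7 d.
K_eq = L / Σ(b_i/K_i) = 29.06 / 156.7 = 0.1854 m/day.
Q = K_eq · A · (Δh/L) = 0.1854 × 782 × (14.6/29.06) = 72.84 m³/day.

72.8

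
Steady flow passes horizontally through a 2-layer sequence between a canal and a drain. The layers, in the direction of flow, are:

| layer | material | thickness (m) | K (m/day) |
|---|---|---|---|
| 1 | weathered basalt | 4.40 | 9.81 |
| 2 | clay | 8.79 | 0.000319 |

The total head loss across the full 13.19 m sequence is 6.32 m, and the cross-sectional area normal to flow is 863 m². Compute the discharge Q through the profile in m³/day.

Flow is perpendicular to layering, so the layers act in series and the equivalent K is the thickness-weighted harmonic mean.
Total thickness L = 4.40 + 8.79 = 13.19 m.
Σ(b_i/K_i) = 4.40/9.81 + 8.79/0.000319 = 27555 d.
K_eq = L / Σ(b_i/K_i) = 13.19 / 27555 = 0.0004787 m/day.
Q = K_eq · A · (Δh/L) = 0.0004787 × 863 × (6.32/13.19) = 0.1979 m³/day.

0.198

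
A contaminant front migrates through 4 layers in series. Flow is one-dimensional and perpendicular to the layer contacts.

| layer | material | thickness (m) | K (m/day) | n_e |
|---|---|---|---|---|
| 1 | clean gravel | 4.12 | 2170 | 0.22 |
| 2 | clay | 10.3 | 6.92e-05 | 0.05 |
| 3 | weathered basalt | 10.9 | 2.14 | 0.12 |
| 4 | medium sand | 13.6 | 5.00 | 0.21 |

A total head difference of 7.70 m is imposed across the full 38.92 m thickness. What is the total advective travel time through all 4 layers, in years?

With flow normal to the layers, continuity requires the same specific discharge q through every layer.
Σ(b_i/K_i) = 4.12/2170 + 10.3/6.92e-05 + 10.9/2.14 + 13.6/5.00 = 1.489e+05 d.
q = Δh / Σ(b_i/K_i) = 7.70 / 1.489e+05 = 5.173e-05 m/day.
In each layer the seepage velocity is v_i = q/n_i, so the layer transit time is t_i = b_i·n_i / q:
  layer 1 (clean gravel): t_1 = 4.12 × 0.22 / 5.173e-05 = 17522 d
  layer 2 (clay): t_2 = 10.3 × 0.05 / 5.173e-05 = 9956 d
  layer 3 (weathered basalt): t_3 = 10.9 × 0.12 / 5.173e-05 = 25285 d
  layer 4 (medium sand): t_4 = 13.6 × 0.21 / 5.173e-05 = 55210 d
Total t = Σ t_i = 1.080e+05 days = 295.6 years.

296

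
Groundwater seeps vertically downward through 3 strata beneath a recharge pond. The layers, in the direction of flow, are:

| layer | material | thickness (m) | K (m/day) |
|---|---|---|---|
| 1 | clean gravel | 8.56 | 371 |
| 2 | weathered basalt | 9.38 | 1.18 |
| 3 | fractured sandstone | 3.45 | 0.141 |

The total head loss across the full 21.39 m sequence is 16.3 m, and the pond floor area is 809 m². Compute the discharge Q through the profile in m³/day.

406

Flow is perpendicular to layering, so the layers act in series and the equivalent K is the thickness-weighted harmonic mean.
Total thickness L = 8.56 + 9.38 + 3.45 = 21.39 m.
Σ(b_i/K_i) = 8.56/371 + 9.38/1.18 + 3.45/0.141 = 32.44 d.
K_eq = L / Σ(b_i/K_i) = 21.39 / 32.44 = 0.6594 m/day.
Q = K_eq · A · (Δh/L) = 0.6594 × 809 × (16.3/21.39) = 406.5 m³/day.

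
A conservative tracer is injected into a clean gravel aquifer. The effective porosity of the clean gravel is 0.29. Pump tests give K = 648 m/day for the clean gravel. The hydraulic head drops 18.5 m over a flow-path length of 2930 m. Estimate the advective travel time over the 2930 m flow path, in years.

Hydraulic gradient i = Δh / L = 18.5 / 2930 = 0.006314.
Darcy flux q = K · i = 648.0 × 0.006314 = 4.091 m/day.
Seepage velocity v = q / n_e = 4.091 / 0.29 = 14.11 m/day.
Travel time t = L / v = 2930 / 14.11 = 207.7 days = 0.5686 years.

0.569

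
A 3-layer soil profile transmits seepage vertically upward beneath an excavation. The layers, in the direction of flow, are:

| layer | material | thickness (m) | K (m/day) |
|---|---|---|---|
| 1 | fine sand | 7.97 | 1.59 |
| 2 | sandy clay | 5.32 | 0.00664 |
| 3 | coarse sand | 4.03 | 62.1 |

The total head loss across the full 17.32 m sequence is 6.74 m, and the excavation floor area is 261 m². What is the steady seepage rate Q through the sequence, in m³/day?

Flow is perpendicular to layering, so the layers act in series and the equivalent K is the thickness-weighted harmonic mean.
Total thickness L = 7.97 + 5.32 + 4.03 = 17.32 m.
Σ(b_i/K_i) = 7.97/1.59 + 5.32/0.00664 + 4.03/62.1 = 806.3 d.
K_eq = L / Σ(b_i/K_i) = 17.32 / 806.3 = 0.02148 m/day.
Q = K_eq · A · (Δh/L) = 0.02148 × 261 × (6.74/17.32) = 2.182 m³/day.

2.18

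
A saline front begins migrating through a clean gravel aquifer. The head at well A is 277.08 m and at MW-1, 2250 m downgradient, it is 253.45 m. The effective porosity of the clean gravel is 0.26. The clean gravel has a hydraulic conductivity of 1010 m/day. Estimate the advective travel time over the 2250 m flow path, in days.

Hydraulic gradient i = (277.08 − 253.45) / 2250 = 23.63 / 2250 = 0.01050.
Darcy flux q = K · i = 1010 × 0.01050 = 10.61 m/day.
Seepage velocity v = q / n_e = 10.61 / 0.26 = 40.80 m/day.
Travel time t = L / v = 2250 / 40.80 = 55.15 days.

55.2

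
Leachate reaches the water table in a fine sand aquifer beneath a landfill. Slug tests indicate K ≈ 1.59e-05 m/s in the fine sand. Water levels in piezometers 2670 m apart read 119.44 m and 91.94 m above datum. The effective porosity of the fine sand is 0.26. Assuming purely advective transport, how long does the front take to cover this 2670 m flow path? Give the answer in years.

134

Convert K: 1.59e-05 m/s × 86400 = 1.374 m/day.
Hydraulic gradient i = (119.44 − 91.94) / 2670 = 27.5 / 2670 = 0.01030.
Darcy flux q = K · i = 1.374 × 0.01030 = 0.01415 m/day.
Seepage velocity v = q / n_e = 0.01415 / 0.26 = 0.05442 m/day.
Travel time t = L / v = 2670 / 0.05442 = 49063 days = 134.3 years.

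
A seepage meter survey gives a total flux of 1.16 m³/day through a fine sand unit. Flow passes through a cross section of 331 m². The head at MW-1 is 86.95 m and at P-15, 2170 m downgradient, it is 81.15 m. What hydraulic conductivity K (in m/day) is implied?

Hydraulic gradient i = (86.95 − 81.15) / 2170 = 5.8 / 2170 = 0.002673.
From Q = K·A·i, K = Q / (A·i) = 1.16 / (331.0 × 0.002673) = 1.311 m/day.

1.31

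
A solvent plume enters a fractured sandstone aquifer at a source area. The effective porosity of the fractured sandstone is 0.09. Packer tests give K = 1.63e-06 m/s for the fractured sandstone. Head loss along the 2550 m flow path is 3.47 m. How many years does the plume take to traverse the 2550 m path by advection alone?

3280

Convert K: 1.63e-06 m/s × 86400 = 0.1408 m/day.
Hydraulic gradient i = Δh / L = 3.47 / 2550 = 0.001361.
Darcy flux q = K · i = 0.1408 × 0.001361 = 0.0001916 m/day.
Seepage velocity v = q / n_e = 0.0001916 / 0.09 = 0.002129 m/day.
Travel time t = L / v = 2550 / 0.002129 = 1.198e+06 days = 3279 years.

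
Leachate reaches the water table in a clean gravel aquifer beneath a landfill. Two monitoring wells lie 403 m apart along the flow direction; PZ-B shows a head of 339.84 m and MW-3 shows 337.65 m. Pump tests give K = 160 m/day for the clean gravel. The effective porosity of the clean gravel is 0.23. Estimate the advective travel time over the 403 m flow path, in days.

Hydraulic gradient i = (339.84 − 337.65) / 403 = 2.19 / 403 = 0.005434.
Darcy flux q = K · i = 160.0 × 0.005434 = 0.8695 m/day.
Seepage velocity v = q / n_e = 0.8695 / 0.23 = 3.780 m/day.
Travel time t = L / v = 403 / 3.780 = 106.6 days.

107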